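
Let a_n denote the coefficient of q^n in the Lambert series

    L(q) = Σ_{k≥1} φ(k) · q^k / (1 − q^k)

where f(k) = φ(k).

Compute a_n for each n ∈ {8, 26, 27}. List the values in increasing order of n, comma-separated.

d|8:{1,2,4,8}  Σφ=1+1+2+4=8
d|26:{26,13,2,1}  Σφ=12+12+1+1=26
n=27: 1·27 3·9 9·3 27·1  φ→[1+2+6+18]=27

8, 26, 27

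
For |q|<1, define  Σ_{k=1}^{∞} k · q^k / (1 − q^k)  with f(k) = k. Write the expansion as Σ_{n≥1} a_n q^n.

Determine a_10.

d|10:{1,2,5,10}  Σf=1+2+5+10=18

a_10 = 18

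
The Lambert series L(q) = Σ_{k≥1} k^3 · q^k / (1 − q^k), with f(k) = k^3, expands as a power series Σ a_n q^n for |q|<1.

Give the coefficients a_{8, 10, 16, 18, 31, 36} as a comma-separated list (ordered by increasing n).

585, 1134, 4681, 6813, 29792, 55261

n=8: 8·1 4·2 2·4 1·8  f→[512+64+8+1]=585
[q^10] f(1)=1,f(2)=8,f(5)=125,f(10)=1000 ⇒ 1134
d|16:{16,8,4,2,1}  Σf=4096+512+64+8+1=4681
d|18:{18,9,6,3,2,1}  Σf=5832+729+216+27+8+1=6813
n=31: 1·31 31·1  f→[1+29791]=29792
d|36:{36,18,12,9,6,4,3,2,1}  Σf=46656+5832+1728+729+216+64+27+8+1=55261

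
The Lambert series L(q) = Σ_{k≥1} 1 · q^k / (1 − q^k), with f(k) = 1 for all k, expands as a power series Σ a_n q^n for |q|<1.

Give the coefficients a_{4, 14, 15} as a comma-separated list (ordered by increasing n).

[q^4] f(4)=1,f(2)=1,f(1)=1 ⇒ 3
q^14  k|14↦f(k): 14:1 7:1 2:1 1:1  a_14=4
q^15  k|15↦f(k): 15:1 5:1 3:1 1:1  a_15=4

3, 4, 4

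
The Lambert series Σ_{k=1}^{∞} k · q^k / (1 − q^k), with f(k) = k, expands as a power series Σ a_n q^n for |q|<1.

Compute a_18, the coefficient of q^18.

[q^18] f(1)=1,f(2)=2,f(3)=3,f(6)=6,f(9)=9,f(18)=18 ⇒ 39

a_18 = 39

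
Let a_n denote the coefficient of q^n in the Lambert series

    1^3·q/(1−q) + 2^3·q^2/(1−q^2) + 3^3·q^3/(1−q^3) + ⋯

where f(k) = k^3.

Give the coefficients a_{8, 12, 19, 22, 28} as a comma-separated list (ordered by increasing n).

d|8:{1,2,4,8}  Σf=1+8+64+512=585
d|12:{1,2,3,4,6,12}  Σf=1+8+27+64+216+1728=2044
[q^19] f(19)=6859,f(1)=1 ⇒ 6860
[q^22] f(22)=10648,f(11)=1331,f(2)=8,f(1)=1 ⇒ 11988
q^28  k|28↦f(k): 28:21952 14:2744 7:343 4:64 2:8 1:1  a_28=25112

585, 2044, 6860, 11988, 25112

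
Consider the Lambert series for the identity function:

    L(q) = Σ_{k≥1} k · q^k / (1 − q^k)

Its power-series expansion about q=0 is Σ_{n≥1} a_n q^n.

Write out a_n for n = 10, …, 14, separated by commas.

d|10:{10,5,2,1}  Σf=10+5+2+1=18
[q^11] f(11)=11,f(1)=1 ⇒ 12
[q^12] f(12)=12,f(6)=6,f(4)=4,f(3)=3,f(2)=2,f(1)=1 ⇒ 28
d|13:{1,13}  Σf=1+13=14
q^14  k|14↦f(k): 14:14 7:7 2:2 1:1  a_14=24

18, 12, 28, 14, 24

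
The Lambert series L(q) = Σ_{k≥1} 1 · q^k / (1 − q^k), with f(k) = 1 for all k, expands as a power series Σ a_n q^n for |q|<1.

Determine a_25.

a_25 = 3

n=25: 1·25 5·5 25·1  f→[1+1+1]=3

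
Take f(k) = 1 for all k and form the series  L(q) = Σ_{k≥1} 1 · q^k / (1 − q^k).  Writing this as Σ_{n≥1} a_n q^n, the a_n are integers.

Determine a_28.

a_28 = 6

[q^28] f(1)=1,f(2)=1,f(4)=1,f(7)=1,f(14)=1,f(28)=1 ⇒ 6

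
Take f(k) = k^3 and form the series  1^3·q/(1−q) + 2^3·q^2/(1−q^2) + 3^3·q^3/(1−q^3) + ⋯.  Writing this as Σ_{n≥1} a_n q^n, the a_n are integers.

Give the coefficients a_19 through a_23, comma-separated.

6860, 9198, 9632, 11988, 12168

[q^19] f(1)=1,f(19)=6859 ⇒ 6860
n=20: 20·1 10·2 5·4 4·5 2·10 1·20  f→[8000+1000+125+64+8+1]=9198
q^21  k|21↦f(k): 1:1 3:27 7:343 21:9261  a_21=9632
q^22  k|22↦f(k): 22:10648 11:1331 2:8 1:1  a_22=11988
d|23:{23,1}  Σf=12167+1=12168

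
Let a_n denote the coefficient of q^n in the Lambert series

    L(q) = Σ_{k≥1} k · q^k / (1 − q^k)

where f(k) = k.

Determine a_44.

d|44:{44,22,11,4,2,1}  Σf=44+22+11+4+2+1=84

a_44 = 84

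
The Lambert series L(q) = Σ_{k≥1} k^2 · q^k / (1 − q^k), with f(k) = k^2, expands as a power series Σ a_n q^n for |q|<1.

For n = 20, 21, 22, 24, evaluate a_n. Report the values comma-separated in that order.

[q^20] f(1)=1,f(2)=4,f(4)=16,f(5)=25,f(10)=100,f(20)=400 ⇒ 546
[q^21] f(21)=441,f(7)=49,f(3)=9,f(1)=1 ⇒ 500
q^22  k|22↦f(k): 1:1 2:4 11:121 22:484  a_22=610
q^24  k|24↦f(k): 1:1 2:4 3:9 4:16 6:36 8:64 12:144 24:576  a_24=850

546, 500, 610, 850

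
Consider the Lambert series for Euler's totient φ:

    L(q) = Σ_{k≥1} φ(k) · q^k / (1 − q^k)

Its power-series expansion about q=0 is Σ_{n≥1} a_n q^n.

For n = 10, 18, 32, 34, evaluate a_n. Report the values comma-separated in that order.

q^10  k|10↦φ(k): 1:1 2:1 5:4 10:4  a_10=10
d|18:{1,2,3,6,9,18}  Σφ=1+1+2+2+6+6=18
d|32:{1,2,4,8,16,32}  Σφ=1+1+2+4+8+16=32
n=34: 34·1 17·2 2·17 1·34  φ→[16+16+1+1]=34

10, 18, 32, 34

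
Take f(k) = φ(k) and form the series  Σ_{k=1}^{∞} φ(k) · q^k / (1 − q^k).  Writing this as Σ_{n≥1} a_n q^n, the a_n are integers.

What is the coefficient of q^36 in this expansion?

q^36  k|36↦φ(k): 36:12 18:6 12:4 9:6 6:2 4:2 3:2 2:1 1:1  a_36=36

a_36 = 36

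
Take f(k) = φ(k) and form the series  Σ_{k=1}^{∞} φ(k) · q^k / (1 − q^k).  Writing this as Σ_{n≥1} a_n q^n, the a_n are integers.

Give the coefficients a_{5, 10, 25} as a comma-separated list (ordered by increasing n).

q^5  k|5↦φ(k): 1:1 5:4  a_5=5
q^10  k|10↦φ(k): 1:1 2:1 5:4 10:4  a_10=10
[q^25] φ(25)=20,φ(5)=4,φ(1)=1 ⇒ 25

5, 10, 25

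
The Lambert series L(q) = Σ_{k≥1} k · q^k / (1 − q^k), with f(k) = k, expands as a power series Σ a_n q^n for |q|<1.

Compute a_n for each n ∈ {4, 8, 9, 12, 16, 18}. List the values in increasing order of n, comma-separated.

n=4: 4·1 2·2 1·4  f→[4+2+1]=7
n=8: 8·1 4·2 2·4 1·8  f→[8+4+2+1]=15
n=9: 1·9 3·3 9·1  f→[1+3+9]=13
q^12  k|12↦f(k): 12:12 6:6 4:4 3:3 2:2 1:1  a_12=28
q^16  k|16↦f(k): 1:1 2:2 4:4 8:8 16:16  a_16=31
d|18:{1,2,3,6,9,18}  Σf=1+2+3+6+9+18=39

7, 15, 13, 28, 31, 39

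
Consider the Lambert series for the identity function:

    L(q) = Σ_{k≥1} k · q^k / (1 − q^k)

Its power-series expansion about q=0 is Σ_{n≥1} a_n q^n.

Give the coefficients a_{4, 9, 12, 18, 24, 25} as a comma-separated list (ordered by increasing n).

d|4:{1,2,4}  Σf=1+2+4=7
[q^9] f(9)=9,f(3)=3,f(1)=1 ⇒ 13
q^12  k|12↦f(k): 12:12 6:6 4:4 3:3 2:2 1:1  a_12=28
d|18:{1,2,3,6,9,18}  Σf=1+2+3+6+9+18=39
n=24: 24·1 12·2 8·3 6·4 4·6 3·8 2·12 1·24  f→[24+12+8+6+4+3+2+1]=60
d|25:{25,5,1}  Σf=25+5+1=31

7, 13, 28, 39, 60, 31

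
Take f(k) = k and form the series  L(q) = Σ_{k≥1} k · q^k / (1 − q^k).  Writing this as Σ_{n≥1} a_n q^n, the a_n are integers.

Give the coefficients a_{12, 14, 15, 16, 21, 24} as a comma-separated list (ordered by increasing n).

28, 24, 24, 31, 32, 60

d|12:{12,6,4,3,2,1}  Σf=12+6+4+3+2+1=28
q^14  k|14↦f(k): 1:1 2:2 7:7 14:14  a_14=24
q^15  k|15↦f(k): 1:1 3:3 5:5 15:15  a_15=24
q^16  k|16↦f(k): 16:16 8:8 4:4 2:2 1:1  a_16=31
d|21:{21,7,3,1}  Σf=21+7+3+1=32
q^24  k|24↦f(k): 24:24 12:12 8:8 6:6 4:4 3:3 2:2 1:1  a_24=60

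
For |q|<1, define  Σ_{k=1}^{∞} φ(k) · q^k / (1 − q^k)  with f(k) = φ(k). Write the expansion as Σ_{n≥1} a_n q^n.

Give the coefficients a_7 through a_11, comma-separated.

q^7  k|7↦φ(k): 1:1 7:6  a_7=7
d|8:{8,4,2,1}  Σφ=4+2+1+1=8
d|9:{9,3,1}  Σφ=6+2+1=9
[q^10] φ(1)=1,φ(2)=1,φ(5)=4,φ(10)=4 ⇒ 10
d|11:{1,11}  Σφ=1+10=11

7, 8, 9, 10, 11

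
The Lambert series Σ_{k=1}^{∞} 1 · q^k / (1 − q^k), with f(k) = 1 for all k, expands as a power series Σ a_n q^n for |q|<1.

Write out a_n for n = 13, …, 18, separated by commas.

2, 4, 4, 5, 2, 6

n=13: 1·13 13·1  f→[1+1]=2
q^14  k|14↦f(k): 1:1 2:1 7:1 14:1  a_14=4
q^15  k|15↦f(k): 1:1 3:1 5:1 15:1  a_15=4
q^16  k|16↦f(k): 16:1 8:1 4:1 2:1 1:1  a_16=5
[q^17] f(17)=1,f(1)=1 ⇒ 2
q^18  k|18↦f(k): 18:1 9:1 6:1 3:1 2:1 1:1  a_18=6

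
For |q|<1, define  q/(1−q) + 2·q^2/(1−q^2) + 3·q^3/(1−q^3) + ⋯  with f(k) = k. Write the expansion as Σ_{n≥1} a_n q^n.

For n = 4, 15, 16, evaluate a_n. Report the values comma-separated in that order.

d|4:{1,2,4}  Σf=1+2+4=7
[q^15] f(1)=1,f(3)=3,f(5)=5,f(15)=15 ⇒ 24
n=16: 1·16 2·8 4·4 8·2 16·1  f→[1+2+4+8+16]=31

7, 24, 31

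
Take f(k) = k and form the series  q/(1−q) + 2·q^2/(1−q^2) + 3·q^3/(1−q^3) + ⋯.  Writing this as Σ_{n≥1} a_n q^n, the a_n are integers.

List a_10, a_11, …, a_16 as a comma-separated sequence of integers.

18, 12, 28, 14, 24, 24, 31

d|10:{10,5,2,1}  Σf=10+5+2+1=18
d|11:{11,1}  Σf=11+1=12
n=12: 1·12 2·6 3·4 4·3 6·2 12·1  f→[1+2+3+4+6+12]=28
n=13: 1·13 13·1  f→[1+13]=14
d|14:{14,7,2,1}  Σf=14+7+2+1=24
d|15:{1,3,5,15}  Σf=1+3+5+15=24
[q^16] f(1)=1,f(2)=2,f(4)=4,f(8)=8,f(16)=16 ⇒ 31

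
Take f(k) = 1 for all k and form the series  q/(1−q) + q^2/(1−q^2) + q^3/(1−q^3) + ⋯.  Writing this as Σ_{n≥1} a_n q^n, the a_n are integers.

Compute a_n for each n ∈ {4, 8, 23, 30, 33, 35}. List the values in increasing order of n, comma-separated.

3, 4, 2, 8, 4, 4

q^4  k|4↦f(k): 4:1 2:1 1:1  a_4=3
n=8: 1·8 2·4 4·2 8·1  f→[1+1+1+1]=4
q^23  k|23↦f(k): 1:1 23:1  a_23=2
n=30: 1·30 2·15 3·10 5·6 6·5 10·3 15·2 30·1  f→[1+1+1+1+1+1+1+1]=8
[q^33] f(33)=1,f(11)=1,f(3)=1,f(1)=1 ⇒ 4
n=35: 35·1 7·5 5·7 1·35  f→[1+1+1+1]=4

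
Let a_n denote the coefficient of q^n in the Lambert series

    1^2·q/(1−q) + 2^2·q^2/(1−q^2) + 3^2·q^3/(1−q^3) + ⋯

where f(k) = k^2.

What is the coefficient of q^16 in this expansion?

d|16:{16,8,4,2,1}  Σf=256+64+16+4+1=341

a_16 = 341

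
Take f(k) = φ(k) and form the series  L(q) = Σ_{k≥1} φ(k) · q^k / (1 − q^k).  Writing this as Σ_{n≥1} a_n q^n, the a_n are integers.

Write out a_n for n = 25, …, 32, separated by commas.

d|25:{25,5,1}  Σφ=20+4+1=25
q^26  k|26↦φ(k): 26:12 13:12 2:1 1:1  a_26=26
[q^27] φ(1)=1,φ(3)=2,φ(9)=6,φ(27)=18 ⇒ 27
n=28: 28·1 14·2 7·4 4·7 2·14 1·28  φ→[12+6+6+2+1+1]=28
[q^29] φ(29)=28,φ(1)=1 ⇒ 29
n=30: 1·30 2·15 3·10 5·6 6·5 10·3 15·2 30·1  φ→[1+1+2+4+2+4+8+8]=30
d|31:{31,1}  Σφ=30+1=31
n=32: 1·32 2·16 4·8 8·4 16·2 32·1  φ→[1+1+2+4+8+16]=32

25, 26, 27, 28, 29, 30, 31, 32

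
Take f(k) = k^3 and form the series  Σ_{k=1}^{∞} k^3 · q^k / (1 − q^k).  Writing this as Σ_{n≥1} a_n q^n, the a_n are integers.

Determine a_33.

a_33 = 37296

[q^33] f(1)=1,f(3)=27,f(11)=1331,f(33)=35937 ⇒ 37296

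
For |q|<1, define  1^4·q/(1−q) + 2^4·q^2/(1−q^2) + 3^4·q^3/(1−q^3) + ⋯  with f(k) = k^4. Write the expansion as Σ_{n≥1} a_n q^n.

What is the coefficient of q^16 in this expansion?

a_16 = 69905

[q^16] f(16)=65536,f(8)=4096,f(4)=256,f(2)=16,f(1)=1 ⇒ 69905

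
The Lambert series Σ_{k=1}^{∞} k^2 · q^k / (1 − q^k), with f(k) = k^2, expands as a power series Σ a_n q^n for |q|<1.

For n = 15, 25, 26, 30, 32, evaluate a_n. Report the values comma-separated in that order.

260, 651, 850, 1300, 1365

q^15  k|15↦f(k): 15:225 5:25 3:9 1:1  a_15=260
d|25:{1,5,25}  Σf=1+25+625=651
[q^26] f(26)=676,f(13)=169,f(2)=4,f(1)=1 ⇒ 850
d|30:{30,15,10,6,5,3,2,1}  Σf=900+225+100+36+25+9+4+1=1300
q^32  k|32↦f(k): 1:1 2:4 4:16 8:64 16:256 32:1024  a_32=1365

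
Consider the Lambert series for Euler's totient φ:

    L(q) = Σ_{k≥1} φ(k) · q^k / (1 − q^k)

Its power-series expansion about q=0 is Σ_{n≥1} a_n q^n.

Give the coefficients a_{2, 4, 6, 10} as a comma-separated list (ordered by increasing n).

d|2:{2,1}  Σφ=1+1=2
d|4:{4,2,1}  Σφ=2+1+1=4
d|6:{1,2,3,6}  Σφ=1+1+2+2=6
q^10  k|10↦φ(k): 10:4 5:4 2:1 1:1  a_10=10

2, 4, 6, 10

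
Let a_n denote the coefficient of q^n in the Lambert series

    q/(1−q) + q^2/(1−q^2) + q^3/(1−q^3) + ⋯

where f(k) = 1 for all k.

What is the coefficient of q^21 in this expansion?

d|21:{1,3,7,21}  Σf=1+1+1+1=4

a_21 = 4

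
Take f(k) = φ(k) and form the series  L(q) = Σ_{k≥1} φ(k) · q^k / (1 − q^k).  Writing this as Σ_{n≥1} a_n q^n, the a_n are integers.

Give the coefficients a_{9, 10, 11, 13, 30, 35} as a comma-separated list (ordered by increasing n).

n=9: 1·9 3·3 9·1  φ→[1+2+6]=9
d|10:{10,5,2,1}  Σφ=4+4+1+1=10
[q^11] φ(11)=10,φ(1)=1 ⇒ 11
d|13:{13,1}  Σφ=12+1=13
q^30  k|30↦φ(k): 30:8 15:8 10:4 6:2 5:4 3:2 2:1 1:1  a_30=30
[q^35] φ(35)=24,φ(7)=6,φ(5)=4,φ(1)=1 ⇒ 35

9, 10, 11, 13, 30, 35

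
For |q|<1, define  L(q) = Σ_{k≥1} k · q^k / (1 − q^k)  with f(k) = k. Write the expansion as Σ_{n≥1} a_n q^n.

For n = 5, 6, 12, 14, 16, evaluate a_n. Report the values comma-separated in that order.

n=5: 1·5 5·1  f→[1+5]=6
q^6  k|6↦f(k): 1:1 2:2 3:3 6:6  a_6=12
q^12  k|12↦f(k): 1:1 2:2 3:3 4:4 6:6 12:12  a_12=28
d|14:{14,7,2,1}  Σf=14+7+2+1=24
[q^16] f(1)=1,f(2)=2,f(4)=4,f(8)=8,f(16)=16 ⇒ 31

6, 12, 28, 24, 31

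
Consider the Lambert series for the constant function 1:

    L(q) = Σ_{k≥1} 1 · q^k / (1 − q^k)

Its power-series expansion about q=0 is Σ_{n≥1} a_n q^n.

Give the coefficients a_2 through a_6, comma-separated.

2, 2, 3, 2, 4

n=2: 2·1 1·2  f→[1+1]=2
[q^3] f(3)=1,f(1)=1 ⇒ 2
q^4  k|4↦f(k): 4:1 2:1 1:1  a_4=3
[q^5] f(1)=1,f(5)=1 ⇒ 2
q^6  k|6↦f(k): 1:1 2:1 3:1 6:1  a_6=4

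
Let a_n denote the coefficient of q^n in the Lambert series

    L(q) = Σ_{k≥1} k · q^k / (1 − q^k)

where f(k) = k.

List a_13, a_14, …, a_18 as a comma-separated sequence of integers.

14, 24, 24, 31, 18, 39

n=13: 1·13 13·1  f→[1+13]=14
d|14:{14,7,2,1}  Σf=14+7+2+1=24
d|15:{1,3,5,15}  Σf=1+3+5+15=24
d|16:{1,2,4,8,16}  Σf=1+2+4+8+16=31
[q^17] f(17)=17,f(1)=1 ⇒ 18
[q^18] f(18)=18,f(9)=9,f(6)=6,f(3)=3,f(2)=2,f(1)=1 ⇒ 39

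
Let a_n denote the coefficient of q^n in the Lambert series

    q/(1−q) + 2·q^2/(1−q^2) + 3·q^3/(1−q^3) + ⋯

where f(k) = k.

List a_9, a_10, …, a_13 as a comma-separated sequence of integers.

d|9:{1,3,9}  Σf=1+3+9=13
[q^10] f(10)=10,f(5)=5,f(2)=2,f(1)=1 ⇒ 18
[q^11] f(11)=11,f(1)=1 ⇒ 12
[q^12] f(12)=12,f(6)=6,f(4)=4,f(3)=3,f(2)=2,f(1)=1 ⇒ 28
q^13  k|13↦f(k): 13:13 1:1  a_13=14

13, 18, 12, 28, 14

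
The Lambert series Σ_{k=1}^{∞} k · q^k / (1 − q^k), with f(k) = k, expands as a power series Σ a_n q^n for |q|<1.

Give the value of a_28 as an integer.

[q^28] f(1)=1,f(2)=2,f(4)=4,f(7)=7,f(14)=14,f(28)=28 ⇒ 56

a_28 = 56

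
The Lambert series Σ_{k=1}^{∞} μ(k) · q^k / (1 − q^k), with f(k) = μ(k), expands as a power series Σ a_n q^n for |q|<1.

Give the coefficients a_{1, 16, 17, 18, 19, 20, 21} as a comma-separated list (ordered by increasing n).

1, 0, 0, 0, 0, 0, 0

[q^1] μ(1)=1 ⇒ 1
[q^16] μ(16)=0,μ(8)=0,μ(4)=0,μ(2)=-1,μ(1)=1 ⇒ 0
d|17:{1,17}  Σμ=1+(-1)=0
q^18  k|18↦μ(k): 1:1 2:-1 3:-1 6:1 9:0 18:0  a_18=0
[q^19] μ(19)=-1,μ(1)=1 ⇒ 0
n=20: 20·1 10·2 5·4 4·5 2·10 1·20  μ→[0+1+(-1)+0+(-1)+1]=0
q^21  k|21↦μ(k): 21:1 7:-1 3:-1 1:1  a_21=0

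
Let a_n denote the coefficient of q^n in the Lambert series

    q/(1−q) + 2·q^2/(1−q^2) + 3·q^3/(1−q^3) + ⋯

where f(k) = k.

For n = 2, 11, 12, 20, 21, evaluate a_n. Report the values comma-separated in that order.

3, 12, 28, 42, 32

d|2:{1,2}  Σf=1+2=3
n=11: 1·11 11·1  f→[1+11]=12
[q^12] f(12)=12,f(6)=6,f(4)=4,f(3)=3,f(2)=2,f(1)=1 ⇒ 28
[q^20] f(20)=20,f(10)=10,f(5)=5,f(4)=4,f(2)=2,f(1)=1 ⇒ 42
q^21  k|21↦f(k): 21:21 7:7 3:3 1:1  a_21=32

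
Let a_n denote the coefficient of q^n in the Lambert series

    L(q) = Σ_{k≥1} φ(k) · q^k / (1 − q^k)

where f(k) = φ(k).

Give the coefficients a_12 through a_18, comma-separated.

d|12:{12,6,4,3,2,1}  Σφ=4+2+2+2+1+1=12
d|13:{13,1}  Σφ=12+1=13
[q^14] φ(14)=6,φ(7)=6,φ(2)=1,φ(1)=1 ⇒ 14
n=15: 15·1 5·3 3·5 1·15  φ→[8+4+2+1]=15
q^16  k|16↦φ(k): 16:8 8:4 4:2 2:1 1:1  a_16=16
q^17  k|17↦φ(k): 1:1 17:16  a_17=17
d|18:{18,9,6,3,2,1}  Σφ=6+6+2+2+1+1=18

12, 13, 14, 15, 16, 17, 18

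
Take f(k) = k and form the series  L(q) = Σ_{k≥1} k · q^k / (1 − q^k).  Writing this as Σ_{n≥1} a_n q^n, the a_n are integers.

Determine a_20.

a_20 = 42

d|20:{20,10,5,4,2,1}  Σf=20+10+5+4+2+1=42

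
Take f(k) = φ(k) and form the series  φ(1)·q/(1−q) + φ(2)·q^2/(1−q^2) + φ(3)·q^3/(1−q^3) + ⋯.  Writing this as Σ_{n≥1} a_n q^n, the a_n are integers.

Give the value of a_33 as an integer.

n=33: 1·33 3·11 11·3 33·1  φ→[1+2+10+20]=33

a_33 = 33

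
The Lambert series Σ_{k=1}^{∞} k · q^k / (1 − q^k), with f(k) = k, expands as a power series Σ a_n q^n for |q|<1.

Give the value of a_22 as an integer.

n=22: 1·22 2·11 11·2 22·1  f→[1+2+11+22]=36

a_22 = 36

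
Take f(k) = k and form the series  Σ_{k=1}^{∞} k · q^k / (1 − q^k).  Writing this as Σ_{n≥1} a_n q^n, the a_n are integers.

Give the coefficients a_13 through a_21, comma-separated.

14, 24, 24, 31, 18, 39, 20, 42, 32

[q^13] f(13)=13,f(1)=1 ⇒ 14
[q^14] f(14)=14,f(7)=7,f(2)=2,f(1)=1 ⇒ 24
q^15  k|15↦f(k): 1:1 3:3 5:5 15:15  a_15=24
d|16:{1,2,4,8,16}  Σf=1+2+4+8+16=31
q^17  k|17↦f(k): 17:17 1:1  a_17=18
q^18  k|18↦f(k): 1:1 2:2 3:3 6:6 9:9 18:18  a_18=39
d|19:{1,19}  Σf=1+19=20
n=20: 1·20 2·10 4·5 5·4 10·2 20·1  f→[1+2+4+5+10+20]=42
n=21: 1·21 3·7 7·3 21·1  f→[1+3+7+21]=32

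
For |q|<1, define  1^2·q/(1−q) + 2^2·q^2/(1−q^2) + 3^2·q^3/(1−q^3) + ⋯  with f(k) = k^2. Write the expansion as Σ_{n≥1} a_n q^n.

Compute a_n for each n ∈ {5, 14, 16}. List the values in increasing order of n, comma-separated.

26, 250, 341

d|5:{5,1}  Σf=25+1=26
[q^14] f(14)=196,f(7)=49,f(2)=4,f(1)=1 ⇒ 250
[q^16] f(1)=1,f(2)=4,f(4)=16,f(8)=64,f(16)=256 ⇒ 341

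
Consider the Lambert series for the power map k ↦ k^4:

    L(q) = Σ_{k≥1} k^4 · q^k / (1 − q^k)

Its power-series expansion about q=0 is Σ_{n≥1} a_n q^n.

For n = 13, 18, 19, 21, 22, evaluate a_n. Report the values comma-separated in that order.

q^13  k|13↦f(k): 13:28561 1:1  a_13=28562
q^18  k|18↦f(k): 18:104976 9:6561 6:1296 3:81 2:16 1:1  a_18=112931
n=19: 19·1 1·19  f→[130321+1]=130322
q^21  k|21↦f(k): 21:194481 7:2401 3:81 1:1  a_21=196964
[q^22] f(22)=234256,f(11)=14641,f(2)=16,f(1)=1 ⇒ 248914

28562, 112931, 130322, 196964, 248914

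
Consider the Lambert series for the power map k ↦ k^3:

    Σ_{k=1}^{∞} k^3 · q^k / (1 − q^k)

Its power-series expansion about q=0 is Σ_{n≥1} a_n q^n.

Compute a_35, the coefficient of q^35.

a_35 = 43344

q^35  k|35↦f(k): 1:1 5:125 7:343 35:42875  a_35=43344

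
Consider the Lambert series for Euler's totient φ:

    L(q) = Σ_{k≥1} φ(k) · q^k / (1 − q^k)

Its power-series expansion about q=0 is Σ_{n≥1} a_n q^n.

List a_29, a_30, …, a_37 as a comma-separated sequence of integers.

[q^29] φ(29)=28,φ(1)=1 ⇒ 29
n=30: 1·30 2·15 3·10 5·6 6·5 10·3 15·2 30·1  φ→[1+1+2+4+2+4+8+8]=30
[q^31] φ(31)=30,φ(1)=1 ⇒ 31
n=32: 32·1 16·2 8·4 4·8 2·16 1·32  φ→[16+8+4+2+1+1]=32
[q^33] φ(33)=20,φ(11)=10,φ(3)=2,φ(1)=1 ⇒ 33
q^34  k|34↦φ(k): 1:1 2:1 17:16 34:16  a_34=34
q^35  k|35↦φ(k): 1:1 5:4 7:6 35:24  a_35=35
n=36: 1·36 2·18 3·12 4·9 6·6 9·4 12·3 18·2 36·1  φ→[1+1+2+2+2+6+4+6+12]=36
d|37:{37,1}  Σφ=36+1=37

29, 30, 31, 32, 33, 34, 35, 36, 37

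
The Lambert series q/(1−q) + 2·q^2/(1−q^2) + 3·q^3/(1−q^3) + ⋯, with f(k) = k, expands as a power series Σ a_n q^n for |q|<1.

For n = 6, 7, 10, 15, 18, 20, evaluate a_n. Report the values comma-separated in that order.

12, 8, 18, 24, 39, 42

q^6  k|6↦f(k): 6:6 3:3 2:2 1:1  a_6=12
q^7  k|7↦f(k): 7:7 1:1  a_7=8
d|10:{10,5,2,1}  Σf=10+5+2+1=18
q^15  k|15↦f(k): 1:1 3:3 5:5 15:15  a_15=24
[q^18] f(1)=1,f(2)=2,f(3)=3,f(6)=6,f(9)=9,f(18)=18 ⇒ 39
n=20: 20·1 10·2 5·4 4·5 2·10 1·20  f→[20+10+5+4+2+1]=42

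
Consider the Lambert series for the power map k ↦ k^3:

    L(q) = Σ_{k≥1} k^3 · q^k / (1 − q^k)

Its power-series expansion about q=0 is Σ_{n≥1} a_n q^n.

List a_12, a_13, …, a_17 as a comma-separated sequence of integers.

2044, 2198, 3096, 3528, 4681, 4914

q^12  k|12↦f(k): 12:1728 6:216 4:64 3:27 2:8 1:1  a_12=2044
d|13:{13,1}  Σf=2197+1=2198
[q^14] f(14)=2744,f(7)=343,f(2)=8,f(1)=1 ⇒ 3096
[q^15] f(15)=3375,f(5)=125,f(3)=27,f(1)=1 ⇒ 3528
q^16  k|16↦f(k): 1:1 2:8 4:64 8:512 16:4096  a_16=4681
n=17: 17·1 1·17  f→[4913+1]=4914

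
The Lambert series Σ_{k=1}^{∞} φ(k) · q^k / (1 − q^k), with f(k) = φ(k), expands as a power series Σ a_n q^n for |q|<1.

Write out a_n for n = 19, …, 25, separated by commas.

q^19  k|19↦φ(k): 19:18 1:1  a_19=19
n=20: 20·1 10·2 5·4 4·5 2·10 1·20  φ→[8+4+4+2+1+1]=20
q^21  k|21↦φ(k): 21:12 7:6 3:2 1:1  a_21=21
n=22: 22·1 11·2 2·11 1·22  φ→[10+10+1+1]=22
[q^23] φ(1)=1,φ(23)=22 ⇒ 23
[q^24] φ(1)=1,φ(2)=1,φ(3)=2,φ(4)=2,φ(6)=2,φ(8)=4,φ(12)=4,φ(24)=8 ⇒ 24
[q^25] φ(25)=20,φ(5)=4,φ(1)=1 ⇒ 25

19, 20, 21, 22, 23, 24, 25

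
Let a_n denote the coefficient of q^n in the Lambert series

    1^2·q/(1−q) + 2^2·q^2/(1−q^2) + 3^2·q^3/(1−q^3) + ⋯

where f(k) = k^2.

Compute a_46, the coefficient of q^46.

a_46 = 2650

[q^46] f(46)=2116,f(23)=529,f(2)=4,f(1)=1 ⇒ 2650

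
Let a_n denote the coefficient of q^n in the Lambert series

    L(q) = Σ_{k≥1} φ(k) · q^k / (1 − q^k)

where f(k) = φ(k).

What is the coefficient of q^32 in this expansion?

n=32: 32·1 16·2 8·4 4·8 2·16 1·32  φ→[16+8+4+2+1+1]=32

a_32 = 32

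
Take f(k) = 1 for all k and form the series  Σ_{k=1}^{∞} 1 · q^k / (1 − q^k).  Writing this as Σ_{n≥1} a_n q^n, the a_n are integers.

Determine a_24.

a_24 = 8

q^24  k|24↦f(k): 1:1 2:1 3:1 4:1 6:1 8:1 12:1 24:1  a_24=8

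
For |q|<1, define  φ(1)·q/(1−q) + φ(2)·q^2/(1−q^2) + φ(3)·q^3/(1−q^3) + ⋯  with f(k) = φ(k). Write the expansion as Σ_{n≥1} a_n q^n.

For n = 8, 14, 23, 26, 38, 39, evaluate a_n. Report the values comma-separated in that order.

[q^8] φ(8)=4,φ(4)=2,φ(2)=1,φ(1)=1 ⇒ 8
q^14  k|14↦φ(k): 1:1 2:1 7:6 14:6  a_14=14
n=23: 1·23 23·1  φ→[1+22]=23
d|26:{1,2,13,26}  Σφ=1+1+12+12=26
n=38: 38·1 19·2 2·19 1·38  φ→[18+18+1+1]=38
[q^39] φ(39)=24,φ(13)=12,φ(3)=2,φ(1)=1 ⇒ 39

8, 14, 23, 26, 38, 39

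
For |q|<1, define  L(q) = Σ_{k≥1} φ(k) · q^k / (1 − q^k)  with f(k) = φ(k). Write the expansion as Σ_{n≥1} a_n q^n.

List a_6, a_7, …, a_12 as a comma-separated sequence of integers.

n=6: 6·1 3·2 2·3 1·6  φ→[2+2+1+1]=6
n=7: 1·7 7·1  φ→[1+6]=7
[q^8] φ(1)=1,φ(2)=1,φ(4)=2,φ(8)=4 ⇒ 8
d|9:{1,3,9}  Σφ=1+2+6=9
n=10: 10·1 5·2 2·5 1·10  φ→[4+4+1+1]=10
d|11:{11,1}  Σφ=10+1=11
[q^12] φ(1)=1,φ(2)=1,φ(3)=2,φ(4)=2,φ(6)=2,φ(12)=4 ⇒ 12

6, 7, 8, 9, 10, 11, 12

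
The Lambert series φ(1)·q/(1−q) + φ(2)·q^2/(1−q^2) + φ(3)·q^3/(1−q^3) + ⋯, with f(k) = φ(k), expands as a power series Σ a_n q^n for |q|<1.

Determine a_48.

q^48  k|48↦φ(k): 1:1 2:1 3:2 4:2 6:2 8:4 12:4 16:8 24:8 48:16  a_48=48

a_48 = 48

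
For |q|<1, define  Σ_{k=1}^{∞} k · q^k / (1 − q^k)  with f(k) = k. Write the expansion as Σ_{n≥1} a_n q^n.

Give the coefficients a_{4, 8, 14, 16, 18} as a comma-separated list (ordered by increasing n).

n=4: 1·4 2·2 4·1  f→[1+2+4]=7
d|8:{1,2,4,8}  Σf=1+2+4+8=15
d|14:{1,2,7,14}  Σf=1+2+7+14=24
q^16  k|16↦f(k): 1:1 2:2 4:4 8:8 16:16  a_16=31
q^18  k|18↦f(k): 1:1 2:2 3:3 6:6 9:9 18:18  a_18=39

7, 15, 24, 31, 39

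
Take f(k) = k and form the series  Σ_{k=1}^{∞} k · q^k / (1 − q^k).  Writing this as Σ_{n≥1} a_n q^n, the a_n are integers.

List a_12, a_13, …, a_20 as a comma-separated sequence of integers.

28, 14, 24, 24, 31, 18, 39, 20, 42

q^12  k|12↦f(k): 1:1 2:2 3:3 4:4 6:6 12:12  a_12=28
d|13:{13,1}  Σf=13+1=14
d|14:{14,7,2,1}  Σf=14+7+2+1=24
n=15: 1·15 3·5 5·3 15·1  f→[1+3+5+15]=24
q^16  k|16↦f(k): 1:1 2:2 4:4 8:8 16:16  a_16=31
q^17  k|17↦f(k): 1:1 17:17  a_17=18
[q^18] f(18)=18,f(9)=9,f(6)=6,f(3)=3,f(2)=2,f(1)=1 ⇒ 39
d|19:{19,1}  Σf=19+1=20
[q^20] f(20)=20,f(10)=10,f(5)=5,f(4)=4,f(2)=2,f(1)=1 ⇒ 42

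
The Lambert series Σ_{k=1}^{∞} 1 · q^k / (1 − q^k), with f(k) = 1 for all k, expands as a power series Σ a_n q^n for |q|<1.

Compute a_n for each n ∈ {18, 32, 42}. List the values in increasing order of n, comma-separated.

6, 6, 8

n=18: 1·18 2·9 3·6 6·3 9·2 18·1  f→[1+1+1+1+1+1]=6
n=32: 32·1 16·2 8·4 4·8 2·16 1·32  f→[1+1+1+1+1+1]=6
q^42  k|42↦f(k): 1:1 2:1 3:1 6:1 7:1 14:1 21:1 42:1  a_42=8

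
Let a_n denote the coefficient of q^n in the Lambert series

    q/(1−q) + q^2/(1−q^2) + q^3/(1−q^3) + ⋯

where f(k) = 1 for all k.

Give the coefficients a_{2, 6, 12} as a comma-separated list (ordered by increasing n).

2, 4, 6

q^2  k|2↦f(k): 1:1 2:1  a_2=2
n=6: 1·6 2·3 3·2 6·1  f→[1+1+1+1]=4
d|12:{1,2,3,4,6,12}  Σf=1+1+1+1+1+1=6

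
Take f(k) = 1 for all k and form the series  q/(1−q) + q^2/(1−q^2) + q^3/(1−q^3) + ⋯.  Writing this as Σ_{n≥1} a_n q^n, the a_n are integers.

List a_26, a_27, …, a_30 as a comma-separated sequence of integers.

4, 4, 6, 2, 8

d|26:{1,2,13,26}  Σf=1+1+1+1=4
q^27  k|27↦f(k): 1:1 3:1 9:1 27:1  a_27=4
q^28  k|28↦f(k): 28:1 14:1 7:1 4:1 2:1 1:1  a_28=6
n=29: 1·29 29·1  f→[1+1]=2
q^30  k|30↦f(k): 1:1 2:1 3:1 5:1 6:1 10:1 15:1 30:1  a_30=8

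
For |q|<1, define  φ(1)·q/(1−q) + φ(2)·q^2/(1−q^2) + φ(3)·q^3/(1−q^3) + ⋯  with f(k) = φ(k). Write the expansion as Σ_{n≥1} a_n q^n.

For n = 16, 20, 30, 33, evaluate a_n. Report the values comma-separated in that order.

n=16: 16·1 8·2 4·4 2·8 1·16  φ→[8+4+2+1+1]=16
[q^20] φ(1)=1,φ(2)=1,φ(4)=2,φ(5)=4,φ(10)=4,φ(20)=8 ⇒ 20
d|30:{1,2,3,5,6,10,15,30}  Σφ=1+1+2+4+2+4+8+8=30
d|33:{33,11,3,1}  Σφ=20+10+2+1=33

16, 20, 30, 33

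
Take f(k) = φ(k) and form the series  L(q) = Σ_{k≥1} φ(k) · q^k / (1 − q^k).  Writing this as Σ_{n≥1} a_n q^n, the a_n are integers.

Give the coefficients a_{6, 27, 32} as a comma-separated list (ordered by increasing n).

n=6: 6·1 3·2 2·3 1·6  φ→[2+2+1+1]=6
n=27: 27·1 9·3 3·9 1·27  φ→[18+6+2+1]=27
q^32  k|32↦φ(k): 1:1 2:1 4:2 8:4 16:8 32:16  a_32=32

6, 27, 32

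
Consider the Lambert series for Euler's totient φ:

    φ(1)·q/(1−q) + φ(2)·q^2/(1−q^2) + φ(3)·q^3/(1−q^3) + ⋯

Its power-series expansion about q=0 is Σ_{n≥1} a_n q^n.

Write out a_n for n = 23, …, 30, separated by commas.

q^23  k|23↦φ(k): 1:1 23:22  a_23=23
n=24: 24·1 12·2 8·3 6·4 4·6 3·8 2·12 1·24  φ→[8+4+4+2+2+2+1+1]=24
d|25:{1,5,25}  Σφ=1+4+20=25
q^26  k|26↦φ(k): 1:1 2:1 13:12 26:12  a_26=26
d|27:{27,9,3,1}  Σφ=18+6+2+1=27
n=28: 1·28 2·14 4·7 7·4 14·2 28·1  φ→[1+1+2+6+6+12]=28
n=29: 1·29 29·1  φ→[1+28]=29
q^30  k|30↦φ(k): 30:8 15:8 10:4 6:2 5:4 3:2 2:1 1:1  a_30=30

23, 24, 25, 26, 27, 28, 29, 30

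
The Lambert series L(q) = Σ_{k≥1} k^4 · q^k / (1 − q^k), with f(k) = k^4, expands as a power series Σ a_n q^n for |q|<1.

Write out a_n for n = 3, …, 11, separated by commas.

n=3: 3·1 1·3  f→[81+1]=82
d|4:{4,2,1}  Σf=256+16+1=273
[q^5] f(1)=1,f(5)=625 ⇒ 626
q^6  k|6↦f(k): 6:1296 3:81 2:16 1:1  a_6=1394
q^7  k|7↦f(k): 1:1 7:2401  a_7=2402
d|8:{8,4,2,1}  Σf=4096+256+16+1=4369
[q^9] f(1)=1,f(3)=81,f(9)=6561 ⇒ 6643
d|10:{1,2,5,10}  Σf=1+16+625+10000=10642
q^11  k|11↦f(k): 1:1 11:14641  a_11=14642

82, 273, 626, 1394, 2402, 4369, 6643, 10642, 14642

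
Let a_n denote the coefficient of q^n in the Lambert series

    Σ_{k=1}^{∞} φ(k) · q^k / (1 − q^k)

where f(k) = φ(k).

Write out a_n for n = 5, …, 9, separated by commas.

q^5  k|5↦φ(k): 1:1 5:4  a_5=5
d|6:{1,2,3,6}  Σφ=1+1+2+2=6
d|7:{7,1}  Σφ=6+1=7
q^8  k|8↦φ(k): 1:1 2:1 4:2 8:4  a_8=8
[q^9] φ(1)=1,φ(3)=2,φ(9)=6 ⇒ 9

5, 6, 7, 8, 9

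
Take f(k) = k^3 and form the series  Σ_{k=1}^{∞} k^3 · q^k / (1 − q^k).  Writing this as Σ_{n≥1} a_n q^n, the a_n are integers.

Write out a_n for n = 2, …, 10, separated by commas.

[q^2] f(2)=8,f(1)=1 ⇒ 9
d|3:{3,1}  Σf=27+1=28
q^4  k|4↦f(k): 1:1 2:8 4:64  a_4=73
n=5: 1·5 5·1  f→[1+125]=126
n=6: 6·1 3·2 2·3 1·6  f→[216+27+8+1]=252
[q^7] f(7)=343,f(1)=1 ⇒ 344
d|8:{8,4,2,1}  Σf=512+64+8+1=585
[q^9] f(1)=1,f(3)=27,f(9)=729 ⇒ 757
[q^10] f(10)=1000,f(5)=125,f(2)=8,f(1)=1 ⇒ 1134

9, 28, 73, 126, 252, 344, 585, 757, 1134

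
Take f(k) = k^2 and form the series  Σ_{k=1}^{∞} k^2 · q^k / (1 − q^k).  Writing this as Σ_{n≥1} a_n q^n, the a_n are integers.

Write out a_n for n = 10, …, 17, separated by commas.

130, 122, 210, 170, 250, 260, 341, 290

q^10  k|10↦f(k): 10:100 5:25 2:4 1:1  a_10=130
q^11  k|11↦f(k): 11:121 1:1  a_11=122
d|12:{1,2,3,4,6,12}  Σf=1+4+9+16+36+144=210
n=13: 1·13 13·1  f→[1+169]=170
d|14:{14,7,2,1}  Σf=196+49+4+1=250
d|15:{1,3,5,15}  Σf=1+9+25+225=260
d|16:{16,8,4,2,1}  Σf=256+64+16+4+1=341
q^17  k|17↦f(k): 17:289 1:1  a_17=290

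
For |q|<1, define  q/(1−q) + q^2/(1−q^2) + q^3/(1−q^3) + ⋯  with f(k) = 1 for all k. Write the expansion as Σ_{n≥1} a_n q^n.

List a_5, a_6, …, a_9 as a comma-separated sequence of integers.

n=5: 5·1 1·5  f→[1+1]=2
n=6: 1·6 2·3 3·2 6·1  f→[1+1+1+1]=4
d|7:{1,7}  Σf=1+1=2
[q^8] f(8)=1,f(4)=1,f(2)=1,f(1)=1 ⇒ 4
q^9  k|9↦f(k): 1:1 3:1 9:1  a_9=3

2, 4, 2, 4, 3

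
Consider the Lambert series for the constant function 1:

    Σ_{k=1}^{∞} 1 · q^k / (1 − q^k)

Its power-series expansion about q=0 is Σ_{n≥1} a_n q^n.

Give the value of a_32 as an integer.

a_32 = 6

d|32:{32,16,8,4,2,1}  Σf=1+1+1+1+1+1=6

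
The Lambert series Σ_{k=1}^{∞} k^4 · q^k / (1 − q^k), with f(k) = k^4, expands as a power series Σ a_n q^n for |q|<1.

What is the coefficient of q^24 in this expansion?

a_24 = 358258

n=24: 24·1 12·2 8·3 6·4 4·6 3·8 2·12 1·24  f→[331776+20736+4096+1296+256+81+16+1]=358258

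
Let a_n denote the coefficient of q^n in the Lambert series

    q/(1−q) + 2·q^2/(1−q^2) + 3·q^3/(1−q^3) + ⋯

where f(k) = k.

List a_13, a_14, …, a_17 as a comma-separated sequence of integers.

14, 24, 24, 31, 18

d|13:{13,1}  Σf=13+1=14
n=14: 14·1 7·2 2·7 1·14  f→[14+7+2+1]=24
q^15  k|15↦f(k): 1:1 3:3 5:5 15:15  a_15=24
d|16:{1,2,4,8,16}  Σf=1+2+4+8+16=31
q^17  k|17↦f(k): 17:17 1:1  a_17=18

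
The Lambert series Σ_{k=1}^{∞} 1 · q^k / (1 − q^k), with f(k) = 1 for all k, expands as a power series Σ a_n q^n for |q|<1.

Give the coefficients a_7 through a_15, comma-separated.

2, 4, 3, 4, 2, 6, 2, 4, 4

[q^7] f(1)=1,f(7)=1 ⇒ 2
[q^8] f(1)=1,f(2)=1,f(4)=1,f(8)=1 ⇒ 4
q^9  k|9↦f(k): 1:1 3:1 9:1  a_9=3
q^10  k|10↦f(k): 1:1 2:1 5:1 10:1  a_10=4
q^11  k|11↦f(k): 11:1 1:1  a_11=2
q^12  k|12↦f(k): 1:1 2:1 3:1 4:1 6:1 12:1  a_12=6
d|13:{1,13}  Σf=1+1=2
[q^14] f(14)=1,f(7)=1,f(2)=1,f(1)=1 ⇒ 4
d|15:{15,5,3,1}  Σf=1+1+1+1=4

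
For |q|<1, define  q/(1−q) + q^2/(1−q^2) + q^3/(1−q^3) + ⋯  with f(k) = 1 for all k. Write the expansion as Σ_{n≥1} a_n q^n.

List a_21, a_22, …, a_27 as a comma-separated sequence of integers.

4, 4, 2, 8, 3, 4, 4

q^21  k|21↦f(k): 1:1 3:1 7:1 21:1  a_21=4
d|22:{22,11,2,1}  Σf=1+1+1+1=4
n=23: 1·23 23·1  f→[1+1]=2
n=24: 1·24 2·12 3·8 4·6 6·4 8·3 12·2 24·1  f→[1+1+1+1+1+1+1+1]=8
d|25:{1,5,25}  Σf=1+1+1=3
[q^26] f(26)=1,f(13)=1,f(2)=1,f(1)=1 ⇒ 4
q^27  k|27↦f(k): 1:1 3:1 9:1 27:1  a_27=4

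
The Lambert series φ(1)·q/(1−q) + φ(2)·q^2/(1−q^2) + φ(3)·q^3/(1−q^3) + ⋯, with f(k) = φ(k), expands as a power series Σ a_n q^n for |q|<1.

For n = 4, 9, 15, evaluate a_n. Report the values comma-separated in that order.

[q^4] φ(1)=1,φ(2)=1,φ(4)=2 ⇒ 4
[q^9] φ(1)=1,φ(3)=2,φ(9)=6 ⇒ 9
q^15  k|15↦φ(k): 1:1 3:2 5:4 15:8  a_15=15

4, 9, 15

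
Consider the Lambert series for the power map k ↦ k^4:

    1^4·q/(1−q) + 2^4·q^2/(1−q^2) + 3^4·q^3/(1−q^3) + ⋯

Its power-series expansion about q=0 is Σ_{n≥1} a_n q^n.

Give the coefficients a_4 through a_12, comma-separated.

273, 626, 1394, 2402, 4369, 6643, 10642, 14642, 22386

[q^4] f(4)=256,f(2)=16,f(1)=1 ⇒ 273
q^5  k|5↦f(k): 5:625 1:1  a_5=626
[q^6] f(6)=1296,f(3)=81,f(2)=16,f(1)=1 ⇒ 1394
[q^7] f(7)=2401,f(1)=1 ⇒ 2402
q^8  k|8↦f(k): 8:4096 4:256 2:16 1:1  a_8=4369
q^9  k|9↦f(k): 9:6561 3:81 1:1  a_9=6643
[q^10] f(1)=1,f(2)=16,f(5)=625,f(10)=10000 ⇒ 10642
q^11  k|11↦f(k): 1:1 11:14641  a_11=14642
q^12  k|12↦f(k): 12:20736 6:1296 4:256 3:81 2:16 1:1  a_12=22386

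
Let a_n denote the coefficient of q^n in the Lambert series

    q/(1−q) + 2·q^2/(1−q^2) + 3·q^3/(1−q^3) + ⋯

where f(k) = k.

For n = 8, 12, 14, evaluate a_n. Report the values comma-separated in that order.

15, 28, 24

[q^8] f(1)=1,f(2)=2,f(4)=4,f(8)=8 ⇒ 15
[q^12] f(12)=12,f(6)=6,f(4)=4,f(3)=3,f(2)=2,f(1)=1 ⇒ 28
d|14:{14,7,2,1}  Σf=14+7+2+1=24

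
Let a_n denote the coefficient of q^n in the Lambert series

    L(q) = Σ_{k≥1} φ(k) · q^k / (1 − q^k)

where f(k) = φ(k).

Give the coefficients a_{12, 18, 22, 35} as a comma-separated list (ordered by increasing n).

d|12:{1,2,3,4,6,12}  Σφ=1+1+2+2+2+4=12
n=18: 18·1 9·2 6·3 3·6 2·9 1·18  φ→[6+6+2+2+1+1]=18
[q^22] φ(22)=10,φ(11)=10,φ(2)=1,φ(1)=1 ⇒ 22
n=35: 1·35 5·7 7·5 35·1  φ→[1+4+6+24]=35

12, 18, 22, 35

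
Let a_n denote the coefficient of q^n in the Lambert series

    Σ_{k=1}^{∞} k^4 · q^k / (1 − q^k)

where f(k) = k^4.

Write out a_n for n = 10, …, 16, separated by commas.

10642, 14642, 22386, 28562, 40834, 51332, 69905

n=10: 10·1 5·2 2·5 1·10  f→[10000+625+16+1]=10642
q^11  k|11↦f(k): 11:14641 1:1  a_11=14642
q^12  k|12↦f(k): 12:20736 6:1296 4:256 3:81 2:16 1:1  a_12=22386
[q^13] f(1)=1,f(13)=28561 ⇒ 28562
q^14  k|14↦f(k): 1:1 2:16 7:2401 14:38416  a_14=40834
n=15: 1·15 3·5 5·3 15·1  f→[1+81+625+50625]=51332
q^16  k|16↦f(k): 1:1 2:16 4:256 8:4096 16:65536  a_16=69905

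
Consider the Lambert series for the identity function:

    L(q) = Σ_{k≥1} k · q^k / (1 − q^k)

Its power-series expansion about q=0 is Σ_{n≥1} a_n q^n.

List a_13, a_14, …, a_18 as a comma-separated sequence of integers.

n=13: 13·1 1·13  f→[13+1]=14
[q^14] f(1)=1,f(2)=2,f(7)=7,f(14)=14 ⇒ 24
n=15: 1·15 3·5 5·3 15·1  f→[1+3+5+15]=24
d|16:{16,8,4,2,1}  Σf=16+8+4+2+1=31
d|17:{17,1}  Σf=17+1=18
n=18: 1·18 2·9 3·6 6·3 9·2 18·1  f→[1+2+3+6+9+18]=39

14, 24, 24, 31, 18, 39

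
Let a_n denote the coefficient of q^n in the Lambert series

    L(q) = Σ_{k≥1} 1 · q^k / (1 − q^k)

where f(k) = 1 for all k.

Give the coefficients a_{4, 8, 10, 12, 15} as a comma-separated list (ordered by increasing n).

[q^4] f(4)=1,f(2)=1,f(1)=1 ⇒ 3
q^8  k|8↦f(k): 8:1 4:1 2:1 1:1  a_8=4
[q^10] f(10)=1,f(5)=1,f(2)=1,f(1)=1 ⇒ 4
q^12  k|12↦f(k): 12:1 6:1 4:1 3:1 2:1 1:1  a_12=6
n=15: 15·1 5·3 3·5 1·15  f→[1+1+1+1]=4

3, 4, 4, 6, 4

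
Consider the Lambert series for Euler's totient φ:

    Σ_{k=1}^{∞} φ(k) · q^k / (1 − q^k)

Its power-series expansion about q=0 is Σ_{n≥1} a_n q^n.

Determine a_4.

[q^4] φ(1)=1,φ(2)=1,φ(4)=2 ⇒ 4

a_4 = 4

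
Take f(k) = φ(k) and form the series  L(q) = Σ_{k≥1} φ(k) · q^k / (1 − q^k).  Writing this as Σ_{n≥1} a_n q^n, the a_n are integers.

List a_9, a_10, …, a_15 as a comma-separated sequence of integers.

[q^9] φ(9)=6,φ(3)=2,φ(1)=1 ⇒ 9
n=10: 1·10 2·5 5·2 10·1  φ→[1+1+4+4]=10
[q^11] φ(11)=10,φ(1)=1 ⇒ 11
q^12  k|12↦φ(k): 12:4 6:2 4:2 3:2 2:1 1:1  a_12=12
d|13:{13,1}  Σφ=12+1=13
n=14: 1·14 2·7 7·2 14·1  φ→[1+1+6+6]=14
d|15:{15,5,3,1}  Σφ=8+4+2+1=15

9, 10, 11, 12, 13, 14, 15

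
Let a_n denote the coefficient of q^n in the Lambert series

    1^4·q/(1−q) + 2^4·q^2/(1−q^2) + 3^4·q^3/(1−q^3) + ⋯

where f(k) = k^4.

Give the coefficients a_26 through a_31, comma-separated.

485554, 538084, 655746, 707282, 872644, 923522

q^26  k|26↦f(k): 26:456976 13:28561 2:16 1:1  a_26=485554
n=27: 27·1 9·3 3·9 1·27  f→[531441+6561+81+1]=538084
q^28  k|28↦f(k): 1:1 2:16 4:256 7:2401 14:38416 28:614656  a_28=655746
d|29:{29,1}  Σf=707281+1=707282
[q^30] f(1)=1,f(2)=16,f(3)=81,f(5)=625,f(6)=1296,f(10)=10000,f(15)=50625,f(30)=810000 ⇒ 872644
n=31: 31·1 1·31  f→[923521+1]=923522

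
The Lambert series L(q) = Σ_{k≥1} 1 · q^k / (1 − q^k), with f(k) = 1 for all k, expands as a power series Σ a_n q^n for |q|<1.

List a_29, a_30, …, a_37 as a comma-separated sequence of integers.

d|29:{29,1}  Σf=1+1=2
n=30: 30·1 15·2 10·3 6·5 5·6 3·10 2·15 1·30  f→[1+1+1+1+1+1+1+1]=8
d|31:{31,1}  Σf=1+1=2
d|32:{1,2,4,8,16,32}  Σf=1+1+1+1+1+1=6
d|33:{1,3,11,33}  Σf=1+1+1+1=4
d|34:{34,17,2,1}  Σf=1+1+1+1=4
[q^35] f(1)=1,f(5)=1,f(7)=1,f(35)=1 ⇒ 4
d|36:{36,18,12,9,6,4,3,2,1}  Σf=1+1+1+1+1+1+1+1+1=9
n=37: 37·1 1·37  f→[1+1]=2

2, 8, 2, 6, 4, 4, 4, 9, 2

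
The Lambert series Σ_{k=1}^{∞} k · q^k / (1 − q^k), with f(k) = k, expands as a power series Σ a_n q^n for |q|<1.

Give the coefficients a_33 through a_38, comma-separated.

48, 54, 48, 91, 38, 60

n=33: 1·33 3·11 11·3 33·1  f→[1+3+11+33]=48
[q^34] f(1)=1,f(2)=2,f(17)=17,f(34)=34 ⇒ 54
[q^35] f(35)=35,f(7)=7,f(5)=5,f(1)=1 ⇒ 48
d|36:{1,2,3,4,6,9,12,18,36}  Σf=1+2+3+4+6+9+12+18+36=91
q^37  k|37↦f(k): 1:1 37:37  a_37=38
n=38: 38·1 19·2 2·19 1·38  f→[38+19+2+1]=60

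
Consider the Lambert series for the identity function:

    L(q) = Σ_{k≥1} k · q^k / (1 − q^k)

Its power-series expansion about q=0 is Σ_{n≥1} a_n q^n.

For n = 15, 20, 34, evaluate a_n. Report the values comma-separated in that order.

[q^15] f(15)=15,f(5)=5,f(3)=3,f(1)=1 ⇒ 24
[q^20] f(20)=20,f(10)=10,f(5)=5,f(4)=4,f(2)=2,f(1)=1 ⇒ 42
[q^34] f(1)=1,f(2)=2,f(17)=17,f(34)=34 ⇒ 54

24, 42, 54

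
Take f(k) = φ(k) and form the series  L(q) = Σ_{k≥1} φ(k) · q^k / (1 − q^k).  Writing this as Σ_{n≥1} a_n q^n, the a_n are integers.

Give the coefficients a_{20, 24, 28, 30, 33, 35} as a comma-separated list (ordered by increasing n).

[q^20] φ(1)=1,φ(2)=1,φ(4)=2,φ(5)=4,φ(10)=4,φ(20)=8 ⇒ 20
q^24  k|24↦φ(k): 1:1 2:1 3:2 4:2 6:2 8:4 12:4 24:8  a_24=24
d|28:{28,14,7,4,2,1}  Σφ=12+6+6+2+1+1=28
n=30: 1·30 2·15 3·10 5·6 6·5 10·3 15·2 30·1  φ→[1+1+2+4+2+4+8+8]=30
q^33  k|33↦φ(k): 1:1 3:2 11:10 33:20  a_33=33
d|35:{35,7,5,1}  Σφ=24+6+4+1=35

20, 24, 28, 30, 33, 35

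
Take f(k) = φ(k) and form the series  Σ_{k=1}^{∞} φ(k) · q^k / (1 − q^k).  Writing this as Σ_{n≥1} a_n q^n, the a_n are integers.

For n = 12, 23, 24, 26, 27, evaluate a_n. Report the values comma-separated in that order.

d|12:{12,6,4,3,2,1}  Σφ=4+2+2+2+1+1=12
q^23  k|23↦φ(k): 23:22 1:1  a_23=23
q^24  k|24↦φ(k): 24:8 12:4 8:4 6:2 4:2 3:2 2:1 1:1  a_24=24
d|26:{26,13,2,1}  Σφ=12+12+1+1=26
[q^27] φ(1)=1,φ(3)=2,φ(9)=6,φ(27)=18 ⇒ 27

12, 23, 24, 26, 27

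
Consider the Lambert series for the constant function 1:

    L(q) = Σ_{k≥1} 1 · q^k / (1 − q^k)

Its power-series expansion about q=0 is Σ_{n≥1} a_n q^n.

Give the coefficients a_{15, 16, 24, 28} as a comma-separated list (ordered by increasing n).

4, 5, 8, 6

n=15: 1·15 3·5 5·3 15·1  f→[1+1+1+1]=4
n=16: 1·16 2·8 4·4 8·2 16·1  f→[1+1+1+1+1]=5
[q^24] f(24)=1,f(12)=1,f(8)=1,f(6)=1,f(4)=1,f(3)=1,f(2)=1,f(1)=1 ⇒ 8
[q^28] f(28)=1,f(14)=1,f(7)=1,f(4)=1,f(2)=1,f(1)=1 ⇒ 6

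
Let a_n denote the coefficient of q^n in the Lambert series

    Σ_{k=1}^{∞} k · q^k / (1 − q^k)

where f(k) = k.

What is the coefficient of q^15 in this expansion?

[q^15] f(1)=1,f(3)=3,f(5)=5,f(15)=15 ⇒ 24

a_15 = 24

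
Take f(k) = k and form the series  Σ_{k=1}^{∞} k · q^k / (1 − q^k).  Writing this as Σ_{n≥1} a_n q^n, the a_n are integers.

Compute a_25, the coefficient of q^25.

[q^25] f(25)=25,f(5)=5,f(1)=1 ⇒ 31

a_25 = 31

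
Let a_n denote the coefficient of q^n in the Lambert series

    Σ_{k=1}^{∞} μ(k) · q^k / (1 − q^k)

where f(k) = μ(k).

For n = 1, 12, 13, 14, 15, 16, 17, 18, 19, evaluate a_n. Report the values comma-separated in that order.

d|1:{1}  Σμ=1=1
[q^12] μ(12)=0,μ(6)=1,μ(4)=0,μ(3)=-1,μ(2)=-1,μ(1)=1 ⇒ 0
n=13: 1·13 13·1  μ→[1+(-1)]=0
[q^14] μ(14)=1,μ(7)=-1,μ(2)=-1,μ(1)=1 ⇒ 0
q^15  k|15↦μ(k): 15:1 5:-1 3:-1 1:1  a_15=0
n=16: 1·16 2·8 4·4 8·2 16·1  μ→[1+(-1)+0+0+0]=0
d|17:{1,17}  Σμ=1+(-1)=0
q^18  k|18↦μ(k): 18:0 9:0 6:1 3:-1 2:-1 1:1  a_18=0
n=19: 19·1 1·19  μ→[(-1)+1]=0

1, 0, 0, 0, 0, 0, 0, 0, 0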